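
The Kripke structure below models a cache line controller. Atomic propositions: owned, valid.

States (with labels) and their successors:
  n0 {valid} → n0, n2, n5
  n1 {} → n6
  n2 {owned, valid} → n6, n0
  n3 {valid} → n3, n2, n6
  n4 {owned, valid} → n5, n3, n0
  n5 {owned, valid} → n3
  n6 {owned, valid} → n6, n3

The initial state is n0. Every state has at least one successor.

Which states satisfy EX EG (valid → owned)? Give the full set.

States satisfying EG (valid → owned): {n1, n2, n6}.
States satisfying EX EG (valid → owned): {n0, n1, n2, n3, n6}.

{n0, n1, n2, n3, n6}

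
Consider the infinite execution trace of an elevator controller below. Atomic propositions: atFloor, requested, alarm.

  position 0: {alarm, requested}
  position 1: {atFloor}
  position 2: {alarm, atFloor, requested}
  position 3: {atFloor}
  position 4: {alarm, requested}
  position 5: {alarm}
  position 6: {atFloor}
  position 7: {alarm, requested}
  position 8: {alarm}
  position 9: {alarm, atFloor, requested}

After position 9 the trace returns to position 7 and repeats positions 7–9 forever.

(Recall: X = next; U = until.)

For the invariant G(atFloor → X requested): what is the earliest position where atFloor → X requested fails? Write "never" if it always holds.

Check atFloor → X requested at each position in order: 0 ✓, 1 ✓.
At position 2 the labels are {alarm, atFloor, requested} and the next position 3 has {atFloor}, so atFloor → X requested is false there. This is the first violation.

2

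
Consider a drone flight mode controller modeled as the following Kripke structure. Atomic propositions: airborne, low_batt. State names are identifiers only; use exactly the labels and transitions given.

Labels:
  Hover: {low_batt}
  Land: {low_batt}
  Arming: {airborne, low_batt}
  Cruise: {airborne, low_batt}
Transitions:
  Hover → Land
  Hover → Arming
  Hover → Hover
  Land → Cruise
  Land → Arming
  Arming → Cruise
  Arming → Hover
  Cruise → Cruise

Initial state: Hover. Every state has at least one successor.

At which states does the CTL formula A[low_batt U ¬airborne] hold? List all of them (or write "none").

{Hover, Land}

States satisfying low_batt: {Hover, Land, Arming, Cruise}.
States satisfying ¬airborne: {Hover, Land}.
States satisfying A[low_batt U ¬airborne]: {Hover, Land}.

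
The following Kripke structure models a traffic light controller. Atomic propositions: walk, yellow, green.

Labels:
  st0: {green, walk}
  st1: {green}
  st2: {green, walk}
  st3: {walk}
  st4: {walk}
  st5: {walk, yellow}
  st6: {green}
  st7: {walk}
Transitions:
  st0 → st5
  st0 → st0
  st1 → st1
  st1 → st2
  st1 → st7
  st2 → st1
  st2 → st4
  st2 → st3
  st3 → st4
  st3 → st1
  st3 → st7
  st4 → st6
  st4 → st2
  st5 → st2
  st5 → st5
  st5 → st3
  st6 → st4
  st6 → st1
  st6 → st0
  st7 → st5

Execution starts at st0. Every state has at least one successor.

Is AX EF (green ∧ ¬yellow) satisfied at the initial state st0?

Satisfied

States satisfying EF (green ∧ ¬yellow): {st0, st1, st2, st3, st4, st5, st6, st7}.
States satisfying AX EF (green ∧ ¬yellow): {st0, st1, st2, st3, st4, st5, st6, st7}.
st0 ∈ Sat(AX EF (green ∧ ¬yellow)).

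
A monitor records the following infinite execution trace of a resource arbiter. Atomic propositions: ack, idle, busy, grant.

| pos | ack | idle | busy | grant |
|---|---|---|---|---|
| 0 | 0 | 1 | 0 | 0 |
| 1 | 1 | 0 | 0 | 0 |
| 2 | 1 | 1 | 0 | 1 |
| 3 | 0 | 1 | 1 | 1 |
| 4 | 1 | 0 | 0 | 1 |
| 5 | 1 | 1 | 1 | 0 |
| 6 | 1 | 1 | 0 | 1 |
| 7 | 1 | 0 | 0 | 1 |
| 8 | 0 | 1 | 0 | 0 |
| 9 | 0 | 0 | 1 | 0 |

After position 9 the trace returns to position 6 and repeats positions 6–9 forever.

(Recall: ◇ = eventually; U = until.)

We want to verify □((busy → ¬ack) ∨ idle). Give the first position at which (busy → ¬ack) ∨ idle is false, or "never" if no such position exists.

(busy → ¬ack) ∨ idle holds at every position 0..9, and those are all the positions the trace ever visits, so the invariant □((busy → ¬ack) ∨ idle) is never violated.

never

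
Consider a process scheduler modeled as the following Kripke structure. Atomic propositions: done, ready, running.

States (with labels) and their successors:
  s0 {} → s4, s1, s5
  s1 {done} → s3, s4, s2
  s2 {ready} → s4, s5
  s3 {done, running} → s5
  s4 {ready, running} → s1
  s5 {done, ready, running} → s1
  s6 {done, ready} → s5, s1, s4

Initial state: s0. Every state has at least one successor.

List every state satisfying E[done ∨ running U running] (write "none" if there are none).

States satisfying done ∨ running: {s1, s3, s4, s5, s6}.
States satisfying running: {s3, s4, s5}.
States satisfying E[done ∨ running U running]: {s1, s3, s4, s5, s6}.

{s1, s3, s4, s5, s6}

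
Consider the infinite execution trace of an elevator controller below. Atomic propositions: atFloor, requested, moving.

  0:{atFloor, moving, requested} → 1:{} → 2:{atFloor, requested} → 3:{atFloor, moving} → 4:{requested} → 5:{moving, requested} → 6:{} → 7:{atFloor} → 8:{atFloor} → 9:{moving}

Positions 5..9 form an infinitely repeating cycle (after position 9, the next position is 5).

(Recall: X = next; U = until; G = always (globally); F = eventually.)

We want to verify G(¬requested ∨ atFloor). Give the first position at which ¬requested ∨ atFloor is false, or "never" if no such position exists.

4

Check ¬requested ∨ atFloor at each position in order: 0 ✓, 1 ✓, 2 ✓, 3 ✓.
At position 4 the labels are {requested}, so ¬requested ∨ atFloor is false there. This is the first violation.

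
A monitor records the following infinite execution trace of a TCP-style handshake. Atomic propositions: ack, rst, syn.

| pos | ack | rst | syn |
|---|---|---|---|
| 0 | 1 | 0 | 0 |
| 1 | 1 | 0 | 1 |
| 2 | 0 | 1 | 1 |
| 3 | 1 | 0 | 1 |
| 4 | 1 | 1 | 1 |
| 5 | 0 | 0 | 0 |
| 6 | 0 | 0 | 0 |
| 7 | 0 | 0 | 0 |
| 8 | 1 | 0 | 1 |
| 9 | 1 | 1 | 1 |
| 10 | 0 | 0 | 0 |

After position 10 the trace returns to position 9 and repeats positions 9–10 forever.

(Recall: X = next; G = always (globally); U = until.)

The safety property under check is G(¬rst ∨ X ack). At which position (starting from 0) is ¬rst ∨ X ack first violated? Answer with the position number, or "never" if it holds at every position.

Check ¬rst ∨ X ack at each position in order: 0 ✓, 1 ✓, 2 ✓, 3 ✓.
At position 4 the labels are {ack, rst, syn} and the next position 5 has {}, so ¬rst ∨ X ack is false there. This is the first violation.

4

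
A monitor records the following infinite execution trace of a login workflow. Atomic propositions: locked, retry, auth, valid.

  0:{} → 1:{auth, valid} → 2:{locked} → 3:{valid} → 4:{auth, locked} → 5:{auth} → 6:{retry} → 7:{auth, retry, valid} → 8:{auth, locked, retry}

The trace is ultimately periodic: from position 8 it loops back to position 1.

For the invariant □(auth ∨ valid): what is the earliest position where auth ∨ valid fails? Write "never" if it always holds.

0

At position 0 the labels are {}, so auth ∨ valid is false there. This is the first violation.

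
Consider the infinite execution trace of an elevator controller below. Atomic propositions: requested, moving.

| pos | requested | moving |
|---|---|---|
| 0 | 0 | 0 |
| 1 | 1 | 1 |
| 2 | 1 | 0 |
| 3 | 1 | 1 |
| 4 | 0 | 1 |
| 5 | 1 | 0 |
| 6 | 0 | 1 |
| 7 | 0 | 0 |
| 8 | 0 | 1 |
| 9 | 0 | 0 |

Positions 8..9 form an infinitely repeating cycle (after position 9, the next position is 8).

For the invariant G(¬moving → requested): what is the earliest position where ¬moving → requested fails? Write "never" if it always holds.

0

At position 0 the labels are {}, so ¬moving → requested is false there. This is the first violation.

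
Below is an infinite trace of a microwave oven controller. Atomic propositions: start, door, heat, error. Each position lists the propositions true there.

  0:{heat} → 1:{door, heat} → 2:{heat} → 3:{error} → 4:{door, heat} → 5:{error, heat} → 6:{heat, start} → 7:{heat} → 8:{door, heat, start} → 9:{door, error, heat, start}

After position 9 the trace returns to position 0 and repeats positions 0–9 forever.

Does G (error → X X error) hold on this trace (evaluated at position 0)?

Does not hold

error → X X error must hold at every position from 0 onward. It fails at position 5, so G (error → X X error) is false.
Positions where error holds: 3, 5, 9.
Check X X error at each: 3→ok, 5→fails, 9→fails.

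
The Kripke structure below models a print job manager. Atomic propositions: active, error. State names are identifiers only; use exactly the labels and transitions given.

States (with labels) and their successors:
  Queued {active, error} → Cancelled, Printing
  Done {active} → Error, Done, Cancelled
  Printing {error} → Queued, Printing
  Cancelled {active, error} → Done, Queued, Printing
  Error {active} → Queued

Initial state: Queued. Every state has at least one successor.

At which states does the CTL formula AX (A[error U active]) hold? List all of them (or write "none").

{Done, Error}

States satisfying A[error U active]: {Queued, Done, Cancelled, Error}.
States satisfying AX (A[error U active]): {Done, Error}.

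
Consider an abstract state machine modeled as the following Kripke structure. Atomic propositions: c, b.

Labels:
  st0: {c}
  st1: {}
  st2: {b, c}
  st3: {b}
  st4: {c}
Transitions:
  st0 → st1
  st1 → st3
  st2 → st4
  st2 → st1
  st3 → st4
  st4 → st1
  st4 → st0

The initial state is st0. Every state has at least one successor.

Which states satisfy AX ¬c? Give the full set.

States satisfying ¬c: {st1, st3}.
States satisfying AX ¬c: {st0, st1}.

{st0, st1}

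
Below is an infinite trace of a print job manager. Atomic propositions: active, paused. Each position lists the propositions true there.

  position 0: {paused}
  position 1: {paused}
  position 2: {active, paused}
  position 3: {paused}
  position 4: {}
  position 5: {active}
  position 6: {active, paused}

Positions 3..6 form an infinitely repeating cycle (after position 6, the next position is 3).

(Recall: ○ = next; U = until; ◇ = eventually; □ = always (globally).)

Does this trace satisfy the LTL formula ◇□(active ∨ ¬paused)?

□(active ∨ ¬paused) is false at every position 0..6, so it never becomes true and ◇□(active ∨ ¬paused) fails.

No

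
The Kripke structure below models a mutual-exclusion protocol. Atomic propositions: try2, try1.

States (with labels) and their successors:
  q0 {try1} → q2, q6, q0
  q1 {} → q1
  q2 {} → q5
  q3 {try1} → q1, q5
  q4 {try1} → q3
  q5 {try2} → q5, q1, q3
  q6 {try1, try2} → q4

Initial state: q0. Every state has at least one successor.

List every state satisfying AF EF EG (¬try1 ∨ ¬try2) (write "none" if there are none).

{q0, q1, q2, q3, q4, q5, q6}

States satisfying EF EG (¬try1 ∨ ¬try2): {q0, q1, q2, q3, q4, q5, q6}.
States satisfying AF EF EG (¬try1 ∨ ¬try2): {q0, q1, q2, q3, q4, q5, q6}.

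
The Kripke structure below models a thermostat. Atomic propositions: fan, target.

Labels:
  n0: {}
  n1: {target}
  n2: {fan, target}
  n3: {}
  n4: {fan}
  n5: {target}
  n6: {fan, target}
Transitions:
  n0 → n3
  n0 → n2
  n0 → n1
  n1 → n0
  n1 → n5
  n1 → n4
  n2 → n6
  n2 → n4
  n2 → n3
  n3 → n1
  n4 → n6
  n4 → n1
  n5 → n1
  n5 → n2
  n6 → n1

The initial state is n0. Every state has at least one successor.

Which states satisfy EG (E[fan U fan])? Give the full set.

none

States satisfying E[fan U fan]: {n2, n4, n6}.
States satisfying EG (E[fan U fan]): ∅.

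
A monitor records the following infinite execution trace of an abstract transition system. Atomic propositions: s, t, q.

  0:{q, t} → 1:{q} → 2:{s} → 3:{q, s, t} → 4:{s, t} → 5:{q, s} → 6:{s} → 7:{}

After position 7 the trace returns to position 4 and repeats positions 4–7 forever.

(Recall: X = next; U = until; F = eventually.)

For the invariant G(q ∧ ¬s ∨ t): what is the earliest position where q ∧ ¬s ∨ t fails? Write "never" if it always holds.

2

Check q ∧ ¬s ∨ t at each position in order: 0 ✓, 1 ✓.
At position 2 the labels are {s}, so q ∧ ¬s ∨ t is false there. This is the first violation.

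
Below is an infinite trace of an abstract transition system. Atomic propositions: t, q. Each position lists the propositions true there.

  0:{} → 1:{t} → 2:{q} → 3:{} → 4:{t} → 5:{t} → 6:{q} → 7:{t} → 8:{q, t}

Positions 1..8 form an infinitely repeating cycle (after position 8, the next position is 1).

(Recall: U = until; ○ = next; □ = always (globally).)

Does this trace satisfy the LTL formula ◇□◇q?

Holds

□◇q holds at position 0, which is reachable from 0, so ◇□◇q holds.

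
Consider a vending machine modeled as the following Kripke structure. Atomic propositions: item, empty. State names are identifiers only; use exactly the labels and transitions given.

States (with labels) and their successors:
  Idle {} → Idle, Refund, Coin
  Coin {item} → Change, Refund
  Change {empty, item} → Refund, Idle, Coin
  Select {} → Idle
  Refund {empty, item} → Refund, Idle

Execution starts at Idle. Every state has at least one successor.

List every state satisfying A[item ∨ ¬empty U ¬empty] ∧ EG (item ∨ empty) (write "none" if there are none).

{Coin}

States satisfying item ∨ ¬empty: {Idle, Coin, Change, Select, Refund}.
States satisfying ¬empty: {Idle, Coin, Select}.
States satisfying A[item ∨ ¬empty U ¬empty]: {Idle, Coin, Select}.
States satisfying item ∨ empty: {Coin, Change, Refund}.
States satisfying EG (item ∨ empty): {Coin, Change, Refund}.
States satisfying A[item ∨ ¬empty U ¬empty] ∧ EG (item ∨ empty): {Coin}.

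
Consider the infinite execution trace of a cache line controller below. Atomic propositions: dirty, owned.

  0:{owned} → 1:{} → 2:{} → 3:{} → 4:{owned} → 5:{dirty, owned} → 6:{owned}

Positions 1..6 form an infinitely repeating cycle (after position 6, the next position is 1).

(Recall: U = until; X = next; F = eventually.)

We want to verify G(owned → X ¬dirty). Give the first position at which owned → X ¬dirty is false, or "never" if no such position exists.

Check owned → X ¬dirty at each position in order: 0 ✓, 1 ✓, 2 ✓, 3 ✓.
At position 4 the labels are {owned} and the next position 5 has {dirty, owned}, so owned → X ¬dirty is false there. This is the first violation.

4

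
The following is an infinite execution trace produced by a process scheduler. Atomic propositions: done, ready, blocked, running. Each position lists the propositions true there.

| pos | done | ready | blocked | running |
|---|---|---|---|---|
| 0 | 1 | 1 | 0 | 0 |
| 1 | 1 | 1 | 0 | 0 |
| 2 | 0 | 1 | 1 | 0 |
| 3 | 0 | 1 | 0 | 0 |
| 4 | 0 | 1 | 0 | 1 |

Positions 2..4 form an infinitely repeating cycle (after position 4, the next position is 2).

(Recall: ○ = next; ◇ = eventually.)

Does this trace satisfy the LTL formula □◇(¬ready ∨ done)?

Violated

◇(¬ready ∨ done) must hold at every position from 0 onward. It fails at position 2, so □◇(¬ready ∨ done) is false.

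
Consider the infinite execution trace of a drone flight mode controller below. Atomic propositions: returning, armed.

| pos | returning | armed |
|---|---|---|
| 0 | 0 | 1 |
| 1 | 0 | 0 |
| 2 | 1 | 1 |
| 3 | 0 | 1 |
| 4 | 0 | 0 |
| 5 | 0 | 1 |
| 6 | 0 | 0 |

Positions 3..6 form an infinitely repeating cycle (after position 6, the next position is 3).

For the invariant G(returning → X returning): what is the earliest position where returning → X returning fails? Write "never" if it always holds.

Check returning → X returning at each position in order: 0 ✓, 1 ✓.
At position 2 the labels are {armed, returning} and the next position 3 has {armed}, so returning → X returning is false there. This is the first violation.

2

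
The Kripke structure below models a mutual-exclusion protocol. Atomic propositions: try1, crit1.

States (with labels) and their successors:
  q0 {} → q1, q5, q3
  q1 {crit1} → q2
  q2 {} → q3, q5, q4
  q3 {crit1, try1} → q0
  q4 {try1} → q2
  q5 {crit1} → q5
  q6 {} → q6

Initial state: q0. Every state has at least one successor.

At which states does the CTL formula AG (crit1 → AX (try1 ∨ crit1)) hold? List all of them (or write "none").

States satisfying crit1 → AX (try1 ∨ crit1): {q0, q2, q4, q5, q6}.
States satisfying AG (crit1 → AX (try1 ∨ crit1)): {q5, q6}.

{q5, q6}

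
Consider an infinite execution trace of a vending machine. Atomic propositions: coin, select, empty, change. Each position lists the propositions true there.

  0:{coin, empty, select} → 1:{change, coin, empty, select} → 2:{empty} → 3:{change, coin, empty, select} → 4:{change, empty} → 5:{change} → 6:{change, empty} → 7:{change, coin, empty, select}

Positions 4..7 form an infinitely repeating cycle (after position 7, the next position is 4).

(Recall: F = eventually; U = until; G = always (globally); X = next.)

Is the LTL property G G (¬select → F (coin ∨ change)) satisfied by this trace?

G (¬select → F (coin ∨ change)) holds at every position 0..7, and those are all positions ever visited, so G G (¬select → F (coin ∨ change)) holds.

Holds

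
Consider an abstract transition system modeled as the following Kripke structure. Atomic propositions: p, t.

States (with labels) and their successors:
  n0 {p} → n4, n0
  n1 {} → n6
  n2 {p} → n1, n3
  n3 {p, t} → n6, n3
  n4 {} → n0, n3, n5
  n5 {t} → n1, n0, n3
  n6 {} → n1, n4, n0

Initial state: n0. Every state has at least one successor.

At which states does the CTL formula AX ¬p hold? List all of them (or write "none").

States satisfying ¬p: {n1, n4, n5, n6}.
States satisfying AX ¬p: {n1}.

{n1}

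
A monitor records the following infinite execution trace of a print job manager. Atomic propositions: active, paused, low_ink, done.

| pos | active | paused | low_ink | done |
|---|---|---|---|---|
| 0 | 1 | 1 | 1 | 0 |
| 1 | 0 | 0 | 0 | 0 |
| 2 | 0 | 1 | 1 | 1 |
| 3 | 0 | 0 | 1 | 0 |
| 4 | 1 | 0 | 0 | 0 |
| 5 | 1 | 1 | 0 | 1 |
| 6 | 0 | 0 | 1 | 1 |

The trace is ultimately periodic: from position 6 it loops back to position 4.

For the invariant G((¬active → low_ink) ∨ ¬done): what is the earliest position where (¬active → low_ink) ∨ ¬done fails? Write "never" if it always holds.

never

(¬active → low_ink) ∨ ¬done holds at every position 0..6, and those are all the positions the trace ever visits, so the invariant G((¬active → low_ink) ∨ ¬done) is never violated.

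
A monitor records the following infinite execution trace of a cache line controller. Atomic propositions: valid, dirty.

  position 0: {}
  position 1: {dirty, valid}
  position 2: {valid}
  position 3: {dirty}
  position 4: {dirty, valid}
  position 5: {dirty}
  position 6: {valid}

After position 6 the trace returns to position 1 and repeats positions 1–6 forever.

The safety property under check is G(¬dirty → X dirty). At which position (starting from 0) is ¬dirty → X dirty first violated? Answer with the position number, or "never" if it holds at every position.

never

¬dirty → X dirty holds at every position 0..6, and those are all the positions the trace ever visits, so the invariant G(¬dirty → X dirty) is never violated.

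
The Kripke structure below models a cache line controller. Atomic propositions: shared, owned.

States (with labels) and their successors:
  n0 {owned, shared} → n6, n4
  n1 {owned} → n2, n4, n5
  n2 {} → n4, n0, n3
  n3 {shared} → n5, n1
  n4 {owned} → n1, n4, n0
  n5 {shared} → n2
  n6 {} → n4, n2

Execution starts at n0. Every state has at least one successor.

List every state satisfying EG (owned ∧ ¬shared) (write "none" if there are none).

{n1, n4}

States satisfying owned ∧ ¬shared: {n1, n4}.
States satisfying EG (owned ∧ ¬shared): {n1, n4}.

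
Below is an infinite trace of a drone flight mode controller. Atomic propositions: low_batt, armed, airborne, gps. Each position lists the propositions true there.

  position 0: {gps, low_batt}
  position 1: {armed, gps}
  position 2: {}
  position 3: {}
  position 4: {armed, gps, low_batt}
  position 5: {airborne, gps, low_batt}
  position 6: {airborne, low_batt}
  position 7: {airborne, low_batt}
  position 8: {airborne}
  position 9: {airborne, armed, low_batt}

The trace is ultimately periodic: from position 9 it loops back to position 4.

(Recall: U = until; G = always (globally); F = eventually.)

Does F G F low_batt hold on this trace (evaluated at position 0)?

Satisfied

G F low_batt holds at position 0, which is reachable from 0, so F G F low_batt holds.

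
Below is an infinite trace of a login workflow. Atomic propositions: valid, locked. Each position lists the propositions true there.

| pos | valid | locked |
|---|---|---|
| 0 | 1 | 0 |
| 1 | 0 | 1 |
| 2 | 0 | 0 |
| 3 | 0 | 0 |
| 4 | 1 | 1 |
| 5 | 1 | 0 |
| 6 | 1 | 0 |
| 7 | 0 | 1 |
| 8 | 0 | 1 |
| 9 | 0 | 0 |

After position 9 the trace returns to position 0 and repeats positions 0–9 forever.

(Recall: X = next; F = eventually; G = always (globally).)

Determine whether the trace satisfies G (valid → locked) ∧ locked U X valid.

valid → locked must hold at every position from 0 onward. It fails at position 0, so G (valid → locked) is false.
Positions where valid holds: 0, 4, 5, 6.
Check locked at each: 0→fails, 4→ok, 5→fails, 6→fails.
Walking from position 0: at position 0, X valid has not yet held and locked fails, so locked U X valid is false.
At position 0: G (valid → locked) is false; locked U X valid is false; so G (valid → locked) ∧ locked U X valid is false.

Violated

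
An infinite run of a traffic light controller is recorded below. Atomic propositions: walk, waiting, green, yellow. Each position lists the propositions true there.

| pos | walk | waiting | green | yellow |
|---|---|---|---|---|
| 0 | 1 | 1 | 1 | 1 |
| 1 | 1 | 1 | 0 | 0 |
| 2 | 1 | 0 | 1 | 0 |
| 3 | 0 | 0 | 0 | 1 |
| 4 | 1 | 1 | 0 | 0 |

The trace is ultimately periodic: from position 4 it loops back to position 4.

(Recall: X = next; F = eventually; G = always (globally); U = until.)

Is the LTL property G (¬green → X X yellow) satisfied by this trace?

¬green → X X yellow must hold at every position from 0 onward. It fails at position 3, so G (¬green → X X yellow) is false.
Positions where ¬green holds: 1, 3, 4.
Check X X yellow at each: 1→ok, 3→fails, 4→fails.

Does not hold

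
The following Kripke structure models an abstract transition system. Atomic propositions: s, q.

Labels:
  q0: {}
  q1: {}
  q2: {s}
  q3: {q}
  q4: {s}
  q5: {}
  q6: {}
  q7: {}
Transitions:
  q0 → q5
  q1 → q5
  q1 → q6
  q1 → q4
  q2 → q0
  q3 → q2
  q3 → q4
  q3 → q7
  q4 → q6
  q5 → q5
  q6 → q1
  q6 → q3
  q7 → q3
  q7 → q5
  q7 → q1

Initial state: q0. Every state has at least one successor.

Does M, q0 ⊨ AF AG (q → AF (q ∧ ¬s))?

States satisfying AG (q → AF (q ∧ ¬s)): {q0, q1, q2, q3, q4, q5, q6, q7}.
States satisfying AF AG (q → AF (q ∧ ¬s)): {q0, q1, q2, q3, q4, q5, q6, q7}.
q0 ∈ Sat(AF AG (q → AF (q ∧ ¬s))).

Yes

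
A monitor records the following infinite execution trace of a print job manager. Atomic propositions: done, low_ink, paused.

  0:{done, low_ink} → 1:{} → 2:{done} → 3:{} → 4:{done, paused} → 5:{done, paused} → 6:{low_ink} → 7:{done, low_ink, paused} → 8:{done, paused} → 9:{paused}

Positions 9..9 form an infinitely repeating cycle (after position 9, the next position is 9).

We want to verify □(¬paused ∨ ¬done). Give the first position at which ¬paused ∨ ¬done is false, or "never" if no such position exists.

4

Check ¬paused ∨ ¬done at each position in order: 0 ✓, 1 ✓, 2 ✓, 3 ✓.
At position 4 the labels are {done, paused}, so ¬paused ∨ ¬done is false there. This is the first violation.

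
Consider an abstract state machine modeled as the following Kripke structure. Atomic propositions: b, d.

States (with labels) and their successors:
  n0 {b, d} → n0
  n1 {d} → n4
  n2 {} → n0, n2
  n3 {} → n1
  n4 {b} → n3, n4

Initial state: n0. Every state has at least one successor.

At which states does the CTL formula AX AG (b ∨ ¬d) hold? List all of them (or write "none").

States satisfying AG (b ∨ ¬d): {n0, n2}.
States satisfying AX AG (b ∨ ¬d): {n0, n2}.

{n0, n2}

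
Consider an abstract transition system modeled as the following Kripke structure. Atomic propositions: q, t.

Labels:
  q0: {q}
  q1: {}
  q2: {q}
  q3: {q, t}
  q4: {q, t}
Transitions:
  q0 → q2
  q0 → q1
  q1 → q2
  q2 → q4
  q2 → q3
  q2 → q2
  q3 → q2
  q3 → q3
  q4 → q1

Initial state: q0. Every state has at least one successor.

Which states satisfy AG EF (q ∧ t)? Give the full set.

States satisfying EF (q ∧ t): {q0, q1, q2, q3, q4}.
States satisfying AG EF (q ∧ t): {q0, q1, q2, q3, q4}.

{q0, q1, q2, q3, q4}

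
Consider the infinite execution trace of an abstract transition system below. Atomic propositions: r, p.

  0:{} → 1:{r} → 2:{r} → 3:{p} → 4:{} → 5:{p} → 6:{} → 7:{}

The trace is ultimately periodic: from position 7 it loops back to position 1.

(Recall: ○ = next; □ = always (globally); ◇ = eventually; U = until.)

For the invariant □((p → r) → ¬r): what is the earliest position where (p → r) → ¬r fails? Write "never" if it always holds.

Check (p → r) → ¬r at each position in order: 0 ✓.
At position 1 the labels are {r}, so (p → r) → ¬r is false there. This is the first violation.

1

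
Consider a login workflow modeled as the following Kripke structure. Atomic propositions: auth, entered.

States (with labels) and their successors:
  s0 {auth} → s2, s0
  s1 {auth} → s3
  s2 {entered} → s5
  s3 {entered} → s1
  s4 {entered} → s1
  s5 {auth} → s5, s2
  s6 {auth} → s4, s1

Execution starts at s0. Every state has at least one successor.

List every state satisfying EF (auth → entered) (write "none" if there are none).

States satisfying auth → entered: {s2, s3, s4}.
States satisfying EF (auth → entered): {s0, s1, s2, s3, s4, s5, s6}.

{s0, s1, s2, s3, s4, s5, s6}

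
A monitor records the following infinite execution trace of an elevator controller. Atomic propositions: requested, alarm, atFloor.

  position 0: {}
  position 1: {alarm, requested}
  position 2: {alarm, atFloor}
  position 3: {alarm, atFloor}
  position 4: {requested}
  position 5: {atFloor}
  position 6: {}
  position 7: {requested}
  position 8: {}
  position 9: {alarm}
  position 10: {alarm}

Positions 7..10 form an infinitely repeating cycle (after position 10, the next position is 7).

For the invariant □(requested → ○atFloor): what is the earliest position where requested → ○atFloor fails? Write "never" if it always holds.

Check requested → ○atFloor at each position in order: 0 ✓, 1 ✓, 2 ✓, 3 ✓, 4 ✓, 5 ✓, 6 ✓.
At position 7 the labels are {requested} and the next position 8 has {}, so requested → ○atFloor is false there. This is the first violation.

7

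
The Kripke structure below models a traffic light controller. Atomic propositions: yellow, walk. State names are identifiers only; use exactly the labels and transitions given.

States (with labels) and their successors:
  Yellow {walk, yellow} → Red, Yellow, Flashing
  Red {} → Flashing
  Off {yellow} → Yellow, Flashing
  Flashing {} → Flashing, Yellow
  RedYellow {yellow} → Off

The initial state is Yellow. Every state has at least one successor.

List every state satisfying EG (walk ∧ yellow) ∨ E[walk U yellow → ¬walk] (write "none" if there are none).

{Yellow, Red, Off, Flashing, RedYellow}

States satisfying walk ∧ yellow: {Yellow}.
States satisfying EG (walk ∧ yellow): {Yellow}.
States satisfying walk: {Yellow}.
States satisfying yellow → ¬walk: {Red, Off, Flashing, RedYellow}.
States satisfying E[walk U yellow → ¬walk]: {Yellow, Red, Off, Flashing, RedYellow}.
States satisfying EG (walk ∧ yellow) ∨ E[walk U yellow → ¬walk]: {Yellow, Red, Off, Flashing, RedYellow}.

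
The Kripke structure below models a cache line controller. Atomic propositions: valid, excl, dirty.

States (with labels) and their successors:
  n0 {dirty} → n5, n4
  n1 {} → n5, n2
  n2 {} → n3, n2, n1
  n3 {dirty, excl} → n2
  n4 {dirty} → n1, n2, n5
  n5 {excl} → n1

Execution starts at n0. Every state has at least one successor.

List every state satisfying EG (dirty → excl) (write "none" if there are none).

States satisfying dirty → excl: {n1, n2, n3, n5}.
States satisfying EG (dirty → excl): {n1, n2, n3, n5}.

{n1, n2, n3, n5}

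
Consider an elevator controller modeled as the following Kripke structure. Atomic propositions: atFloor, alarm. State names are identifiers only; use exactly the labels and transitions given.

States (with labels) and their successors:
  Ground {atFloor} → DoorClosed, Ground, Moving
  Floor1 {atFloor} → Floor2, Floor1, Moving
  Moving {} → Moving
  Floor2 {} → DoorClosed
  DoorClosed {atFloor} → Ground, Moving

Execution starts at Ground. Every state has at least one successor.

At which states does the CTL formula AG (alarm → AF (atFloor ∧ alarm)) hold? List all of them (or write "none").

{Ground, Floor1, Moving, Floor2, DoorClosed}

States satisfying alarm → AF (atFloor ∧ alarm): {Ground, Floor1, Moving, Floor2, DoorClosed}.
States satisfying AG (alarm → AF (atFloor ∧ alarm)): {Ground, Floor1, Moving, Floor2, DoorClosed}.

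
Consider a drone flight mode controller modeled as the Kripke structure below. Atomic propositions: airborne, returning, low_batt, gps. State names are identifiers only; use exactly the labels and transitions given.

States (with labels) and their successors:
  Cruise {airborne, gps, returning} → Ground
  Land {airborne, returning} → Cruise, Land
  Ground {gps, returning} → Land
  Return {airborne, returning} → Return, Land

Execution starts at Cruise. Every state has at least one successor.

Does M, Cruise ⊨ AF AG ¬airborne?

States satisfying AG ¬airborne: ∅.
States satisfying AF AG ¬airborne: ∅.
There is a path from Cruise along which AG ¬airborne never holds.
Cruise ∉ Sat(AF AG ¬airborne).

Does not hold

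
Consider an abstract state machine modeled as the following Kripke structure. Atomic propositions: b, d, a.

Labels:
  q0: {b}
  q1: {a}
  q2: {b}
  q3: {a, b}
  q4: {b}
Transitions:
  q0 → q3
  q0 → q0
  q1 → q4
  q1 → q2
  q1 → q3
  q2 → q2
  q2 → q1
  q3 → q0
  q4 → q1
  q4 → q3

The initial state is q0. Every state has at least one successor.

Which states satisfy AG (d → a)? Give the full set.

States satisfying d → a: {q0, q1, q2, q3, q4}.
States satisfying AG (d → a): {q0, q1, q2, q3, q4}.

{q0, q1, q2, q3, q4}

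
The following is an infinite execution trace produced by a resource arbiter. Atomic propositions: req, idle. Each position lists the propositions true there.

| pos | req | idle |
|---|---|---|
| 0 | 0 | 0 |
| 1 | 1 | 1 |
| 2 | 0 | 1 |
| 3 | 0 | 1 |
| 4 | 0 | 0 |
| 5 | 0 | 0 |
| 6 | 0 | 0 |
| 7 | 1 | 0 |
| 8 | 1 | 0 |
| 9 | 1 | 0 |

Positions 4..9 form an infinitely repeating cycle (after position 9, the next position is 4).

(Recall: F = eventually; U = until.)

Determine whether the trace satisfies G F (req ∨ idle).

Holds

F (req ∨ idle) holds at every position 0..9, and those are all positions ever visited, so G F (req ∨ idle) holds.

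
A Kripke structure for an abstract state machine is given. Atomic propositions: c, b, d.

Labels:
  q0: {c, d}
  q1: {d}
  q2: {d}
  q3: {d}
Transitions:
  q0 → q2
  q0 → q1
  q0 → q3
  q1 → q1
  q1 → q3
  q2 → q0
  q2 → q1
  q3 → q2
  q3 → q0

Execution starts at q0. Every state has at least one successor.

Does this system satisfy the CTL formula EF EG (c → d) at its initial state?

States satisfying EG (c → d): {q0, q1, q2, q3}.
States satisfying EF EG (c → d): {q0, q1, q2, q3}.
Some path from q0 reaches a state where EG (c → d) holds.
q0 ∈ Sat(EF EG (c → d)).

Yes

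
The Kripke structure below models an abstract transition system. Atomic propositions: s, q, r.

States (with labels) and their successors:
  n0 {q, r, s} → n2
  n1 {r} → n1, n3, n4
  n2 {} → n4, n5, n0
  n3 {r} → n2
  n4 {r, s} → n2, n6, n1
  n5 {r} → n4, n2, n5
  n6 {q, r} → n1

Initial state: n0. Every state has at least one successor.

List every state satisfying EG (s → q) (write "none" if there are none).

States satisfying s → q: {n0, n1, n2, n3, n5, n6}.
States satisfying EG (s → q): {n0, n1, n2, n3, n5, n6}.

{n0, n1, n2, n3, n5, n6}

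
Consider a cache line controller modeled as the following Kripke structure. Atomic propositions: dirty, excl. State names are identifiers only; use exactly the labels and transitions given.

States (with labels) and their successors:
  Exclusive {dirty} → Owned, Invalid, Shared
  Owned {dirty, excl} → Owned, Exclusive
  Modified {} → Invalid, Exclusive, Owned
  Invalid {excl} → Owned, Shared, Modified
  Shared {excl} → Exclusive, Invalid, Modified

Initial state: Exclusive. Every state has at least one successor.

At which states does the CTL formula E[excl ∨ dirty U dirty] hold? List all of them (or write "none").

{Exclusive, Owned, Invalid, Shared}

States satisfying excl ∨ dirty: {Exclusive, Owned, Invalid, Shared}.
States satisfying dirty: {Exclusive, Owned}.
States satisfying E[excl ∨ dirty U dirty]: {Exclusive, Owned, Invalid, Shared}.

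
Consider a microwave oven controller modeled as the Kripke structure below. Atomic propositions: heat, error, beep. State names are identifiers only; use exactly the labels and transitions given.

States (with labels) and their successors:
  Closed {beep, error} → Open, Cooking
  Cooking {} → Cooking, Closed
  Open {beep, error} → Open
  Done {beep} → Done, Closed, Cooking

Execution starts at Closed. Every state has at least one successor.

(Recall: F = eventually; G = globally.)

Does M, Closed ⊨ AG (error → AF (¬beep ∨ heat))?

Violated

States satisfying error → AF (¬beep ∨ heat): {Cooking, Done}.
States satisfying AG (error → AF (¬beep ∨ heat)): ∅.
Closed is reachable from Closed and violates error → AF (¬beep ∨ heat), so AG fails at Closed.
Closed ∉ Sat(AG (error → AF (¬beep ∨ heat))).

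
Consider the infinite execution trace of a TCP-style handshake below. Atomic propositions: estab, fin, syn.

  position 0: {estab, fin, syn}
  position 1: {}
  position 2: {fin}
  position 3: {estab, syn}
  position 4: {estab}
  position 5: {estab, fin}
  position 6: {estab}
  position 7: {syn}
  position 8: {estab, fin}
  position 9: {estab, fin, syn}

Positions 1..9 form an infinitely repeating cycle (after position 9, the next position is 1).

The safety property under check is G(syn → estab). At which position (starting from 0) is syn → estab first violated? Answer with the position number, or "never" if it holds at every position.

7

Check syn → estab at each position in order: 0 ✓, 1 ✓, 2 ✓, 3 ✓, 4 ✓, 5 ✓, 6 ✓.
At position 7 the labels are {syn}, so syn → estab is false there. This is the first violation.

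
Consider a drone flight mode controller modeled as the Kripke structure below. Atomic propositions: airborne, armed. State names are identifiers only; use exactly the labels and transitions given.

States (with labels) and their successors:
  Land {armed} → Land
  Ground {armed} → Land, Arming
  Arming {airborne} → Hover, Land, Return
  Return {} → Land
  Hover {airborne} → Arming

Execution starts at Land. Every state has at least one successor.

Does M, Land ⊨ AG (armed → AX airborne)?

States satisfying armed → AX airborne: {Arming, Return, Hover}.
States satisfying AG (armed → AX airborne): ∅.
Land is reachable from Land and violates armed → AX airborne, so AG fails at Land.
Land ∉ Sat(AG (armed → AX airborne)).

Violated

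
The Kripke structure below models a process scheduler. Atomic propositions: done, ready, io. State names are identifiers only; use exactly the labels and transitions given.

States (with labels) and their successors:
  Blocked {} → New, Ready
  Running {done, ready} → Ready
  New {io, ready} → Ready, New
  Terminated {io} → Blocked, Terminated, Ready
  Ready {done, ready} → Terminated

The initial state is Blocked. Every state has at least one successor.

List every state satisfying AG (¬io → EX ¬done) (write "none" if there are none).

{Blocked, New, Terminated, Ready}

States satisfying ¬io → EX ¬done: {Blocked, New, Terminated, Ready}.
States satisfying AG (¬io → EX ¬done): {Blocked, New, Terminated, Ready}.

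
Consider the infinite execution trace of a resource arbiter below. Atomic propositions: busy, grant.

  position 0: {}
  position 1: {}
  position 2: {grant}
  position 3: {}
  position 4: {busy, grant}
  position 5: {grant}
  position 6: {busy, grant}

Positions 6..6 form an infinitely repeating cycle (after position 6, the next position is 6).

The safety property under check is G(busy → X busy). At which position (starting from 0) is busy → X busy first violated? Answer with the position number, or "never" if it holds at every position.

4

Check busy → X busy at each position in order: 0 ✓, 1 ✓, 2 ✓, 3 ✓.
At position 4 the labels are {busy, grant} and the next position 5 has {grant}, so busy → X busy is false there. This is the first violation.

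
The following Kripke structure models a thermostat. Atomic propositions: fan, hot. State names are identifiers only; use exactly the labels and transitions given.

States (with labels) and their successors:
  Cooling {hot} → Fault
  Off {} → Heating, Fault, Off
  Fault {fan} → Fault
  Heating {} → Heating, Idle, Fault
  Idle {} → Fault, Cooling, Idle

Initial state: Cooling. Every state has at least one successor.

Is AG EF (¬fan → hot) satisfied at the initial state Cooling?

States satisfying EF (¬fan → hot): {Cooling, Off, Fault, Heating, Idle}.
States satisfying AG EF (¬fan → hot): {Cooling, Off, Fault, Heating, Idle}.
Every state reachable from Cooling satisfies EF (¬fan → hot).
Cooling ∈ Sat(AG EF (¬fan → hot)).

Holds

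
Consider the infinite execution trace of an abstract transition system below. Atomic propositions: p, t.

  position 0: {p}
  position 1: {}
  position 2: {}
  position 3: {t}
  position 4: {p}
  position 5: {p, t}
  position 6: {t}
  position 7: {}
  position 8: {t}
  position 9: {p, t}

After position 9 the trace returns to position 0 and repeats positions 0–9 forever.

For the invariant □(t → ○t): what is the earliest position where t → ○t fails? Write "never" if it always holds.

Check t → ○t at each position in order: 0 ✓, 1 ✓, 2 ✓.
At position 3 the labels are {t} and the next position 4 has {p}, so t → ○t is false there. This is the first violation.

3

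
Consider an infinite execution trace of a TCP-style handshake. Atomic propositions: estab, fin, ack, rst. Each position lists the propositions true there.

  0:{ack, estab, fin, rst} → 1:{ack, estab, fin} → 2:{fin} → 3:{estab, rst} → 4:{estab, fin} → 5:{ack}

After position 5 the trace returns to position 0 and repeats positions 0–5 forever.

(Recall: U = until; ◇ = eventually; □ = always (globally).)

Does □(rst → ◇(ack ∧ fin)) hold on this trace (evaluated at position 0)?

Yes

rst → ◇(ack ∧ fin) holds at every position 0..5, and those are all positions ever visited, so □(rst → ◇(ack ∧ fin)) holds.
Positions where rst holds: 0, 3.
Check ◇(ack ∧ fin) at each: 0→ok, 3→ok.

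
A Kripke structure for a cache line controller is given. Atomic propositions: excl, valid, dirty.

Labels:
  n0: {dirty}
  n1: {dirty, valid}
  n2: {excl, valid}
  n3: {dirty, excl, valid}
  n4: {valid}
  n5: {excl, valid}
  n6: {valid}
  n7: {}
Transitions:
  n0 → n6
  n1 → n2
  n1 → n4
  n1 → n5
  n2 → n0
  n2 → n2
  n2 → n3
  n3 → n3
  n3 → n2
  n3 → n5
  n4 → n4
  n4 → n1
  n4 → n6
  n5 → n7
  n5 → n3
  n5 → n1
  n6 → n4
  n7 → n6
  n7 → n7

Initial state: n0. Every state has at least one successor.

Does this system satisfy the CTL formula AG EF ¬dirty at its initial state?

Holds

States satisfying EF ¬dirty: {n0, n1, n2, n3, n4, n5, n6, n7}.
States satisfying AG EF ¬dirty: {n0, n1, n2, n3, n4, n5, n6, n7}.
Every state reachable from n0 satisfies EF ¬dirty.
n0 ∈ Sat(AG EF ¬dirty).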